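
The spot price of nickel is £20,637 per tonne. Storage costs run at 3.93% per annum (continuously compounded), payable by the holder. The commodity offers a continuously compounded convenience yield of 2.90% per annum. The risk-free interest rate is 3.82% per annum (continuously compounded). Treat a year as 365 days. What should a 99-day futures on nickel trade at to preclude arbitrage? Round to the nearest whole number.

£20,910 per tonne

Net carry = r + u − y = 0.0382 + 0.0393 − 0.0290 = 0.0485
F = S·e^((r+u−y)T) = 20637 · e^(0.0485 × 99/365) = 20637 · e^0.013155
= 20637 × 1.013242 = £20,910 per tonne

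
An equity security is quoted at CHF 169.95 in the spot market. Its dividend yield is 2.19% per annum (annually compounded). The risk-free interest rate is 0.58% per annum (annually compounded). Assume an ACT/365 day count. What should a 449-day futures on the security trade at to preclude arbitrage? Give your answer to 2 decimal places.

CHF 166.66

F = S · (1+r)^T / (1+q)^T
= 169.95 × 1.007140 / 1.027008 = 169.95 × 0.980654
F = CHF 166.66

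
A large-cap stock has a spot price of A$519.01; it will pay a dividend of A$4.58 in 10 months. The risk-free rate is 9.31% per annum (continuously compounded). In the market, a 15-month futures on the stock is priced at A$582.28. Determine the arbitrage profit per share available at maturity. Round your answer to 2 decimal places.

PV(dividends) I = 4.58·e^(−0.0931·10/12) = 4.2381
Fair futures F* = (S − I)·e^(rT) = (519.01 − 4.2381)·e^0.116375 = 514.7719 × 1.123417 = 578.3035
Market A$582.28 > fair 578.3035: forward overpriced → cash-and-carry (borrow at r, buy the stock and collect the dividends, short the forward).
Profit at T = |F_mkt − F*| = |582.28 − 578.3035| = A$3.98 per share

A$3.98 per share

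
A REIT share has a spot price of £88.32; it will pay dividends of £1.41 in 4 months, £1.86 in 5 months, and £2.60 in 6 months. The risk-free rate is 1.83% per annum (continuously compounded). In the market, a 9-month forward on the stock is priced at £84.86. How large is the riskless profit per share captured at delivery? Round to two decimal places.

£1.22 per share

PV(dividends) I = 1.41·e^(−0.0183·4/12) + 1.86·e^(−0.0183·5/12) + 2.60·e^(−0.0183·6/12) = 5.8236
Fair forward F* = (S − I)·e^(rT) = (88.32 − 5.8236)·e^0.013725 = 82.4964 × 1.013820 = 83.6365
Market £84.86 > fair 83.6365: forward overpriced → cash-and-carry (borrow at r, buy the stock and collect the dividends, short the forward).
Profit at T = |F_mkt − F*| = |84.86 − 83.6365| = £1.22 per share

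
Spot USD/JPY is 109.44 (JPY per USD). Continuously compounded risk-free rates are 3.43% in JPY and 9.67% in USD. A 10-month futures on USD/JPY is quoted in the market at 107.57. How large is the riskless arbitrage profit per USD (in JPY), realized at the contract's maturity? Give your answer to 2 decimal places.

Fair futures: F* = S·e^(carry·T), with carry = (r_JPY − r_USD) = 0.0343 − 0.0967 = -0.0624
F* = 109.44 · e^(-0.0624 × 10/12) = 109.44 · e^-0.052000 = 109.44 × 0.949329 = 103.8946
Market 107.57 > fair 103.8946: forward overpriced → cash-and-carry (buy spot, short the forward).
At maturity, profit = |F_mkt − F*| = |107.57 − 103.8946| = 3.68 per USD (in JPY)

3.68 per USD (in JPY)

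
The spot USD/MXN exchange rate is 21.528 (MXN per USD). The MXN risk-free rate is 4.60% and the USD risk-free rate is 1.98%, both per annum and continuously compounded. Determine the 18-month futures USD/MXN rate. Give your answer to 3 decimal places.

22.391

F = S·e^((r_MXN − r_USD)T) = 21.528 · e^((0.0460 − 0.0198) × 18/12)
= 21.528 · e^0.039300 = 21.528 × 1.040082
F = 22.391 MXN per USD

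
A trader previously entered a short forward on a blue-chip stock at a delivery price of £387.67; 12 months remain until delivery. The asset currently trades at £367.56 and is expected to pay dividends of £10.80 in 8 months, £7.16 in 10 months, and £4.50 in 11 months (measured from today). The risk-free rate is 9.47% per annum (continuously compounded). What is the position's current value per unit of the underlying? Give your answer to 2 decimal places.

PV(remaining dividends) I = 10.80·e^(−0.0947·8/12) + 7.16·e^(−0.0947·10/12) + 4.50·e^(−0.0947·11/12) = 20.8818
Current forward F = (S − I)·e^(rT) = (367.56 − 20.8818)·e^(0.0947·12/12) = 346.6782 × 1.099329 = 381.1134
Value (long) = (F − K)·e^(−rT) = (381.1134 − 387.67) × 0.909646 = -5.9642
Short position value = −(long value) = £5.96

£5.96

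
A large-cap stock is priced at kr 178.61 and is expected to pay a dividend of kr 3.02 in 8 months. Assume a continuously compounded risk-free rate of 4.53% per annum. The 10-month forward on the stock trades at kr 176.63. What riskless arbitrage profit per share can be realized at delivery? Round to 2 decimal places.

PV(dividends) I = 3.02·e^(−0.0453·8/12) = 2.9302
Fair forward F* = (S − I)·e^(rT) = (178.61 − 2.9302)·e^0.037750 = 175.6798 × 1.038472 = 182.4386
Market kr 176.63 < fair 182.4386: forward underpriced → reverse cash-and-carry (short the stock, invest proceeds at r, pay the dividends, go long the forward).
Profit at T = |F_mkt − F*| = |176.63 − 182.4386| = kr 5.81 per share

kr 5.81 per share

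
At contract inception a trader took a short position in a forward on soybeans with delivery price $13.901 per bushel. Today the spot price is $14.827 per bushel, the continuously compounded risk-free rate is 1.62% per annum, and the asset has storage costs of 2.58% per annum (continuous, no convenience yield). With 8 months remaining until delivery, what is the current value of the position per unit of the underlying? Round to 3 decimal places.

-$1.333 per bushel

Current fair forward for the remaining 8 months: F = S·e^((r + u)·T), (r + u) = 0.0162 + 0.0258 = 0.0420
F = 14.827 · e^(0.0420 × 8/12) = 14.827 × 1.028396 = 15.2480
Value of long forward = (F − K)·e^(−rT) = (15.2480 − 13.901) · e^(−0.0162·8/12)
= 1.3470 × 0.989258 = 1.333
Short position value = −(long value) = -$1.333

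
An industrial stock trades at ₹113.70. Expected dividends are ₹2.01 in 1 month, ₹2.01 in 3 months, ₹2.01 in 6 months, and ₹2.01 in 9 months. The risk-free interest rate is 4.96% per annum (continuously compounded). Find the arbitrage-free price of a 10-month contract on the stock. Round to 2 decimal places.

PV(dividends) I = 2.01·e^(−0.0496·1/12) + 2.01·e^(−0.0496·3/12) + 2.01·e^(−0.0496·6/12) + 2.01·e^(−0.0496·9/12)
I = 2.0017 + 1.9852 + 1.9608 + 1.9366 = 7.8843
F = (S − I)·e^(rT) = (113.70 − 7.8843) · e^(0.0496·10/12)
= 105.8157 · e^0.041333 = 105.8157 × 1.042199 = ₹110.28

₹110.28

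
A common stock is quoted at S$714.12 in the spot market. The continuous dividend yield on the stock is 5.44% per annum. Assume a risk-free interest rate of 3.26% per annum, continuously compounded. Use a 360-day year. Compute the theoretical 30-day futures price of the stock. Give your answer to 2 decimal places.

F = S·e^((r − q)T) = 714.12 · e^((0.0326 − 0.0544) × 30/360)
= 714.12 · e^-0.001817 = 714.12 × 0.998185
F = S$712.82

S$712.82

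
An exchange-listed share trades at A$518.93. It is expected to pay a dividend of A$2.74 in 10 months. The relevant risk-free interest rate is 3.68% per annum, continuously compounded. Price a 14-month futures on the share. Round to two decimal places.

PV(dividends) I = 2.74·e^(−0.0368·10/12)
I = 2.6572
F = (S − I)·e^(rT) = (518.93 − 2.6572) · e^(0.0368·14/12)
= 516.2728 · e^0.042933 = 516.2728 × 1.043868 = A$538.92

A$538.92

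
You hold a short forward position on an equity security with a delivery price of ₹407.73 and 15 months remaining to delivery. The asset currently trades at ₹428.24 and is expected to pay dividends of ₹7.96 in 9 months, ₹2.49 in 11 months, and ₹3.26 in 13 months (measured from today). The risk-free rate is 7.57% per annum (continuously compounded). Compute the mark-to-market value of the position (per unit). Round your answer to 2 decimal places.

PV(remaining dividends) I = 7.96·e^(−0.0757·9/12) + 2.49·e^(−0.0757·11/12) + 3.26·e^(−0.0757·13/12) = 12.8471
Current forward F = (S − I)·e^(rT) = (428.24 − 12.8471)·e^(0.0757·15/12) = 415.3929 × 1.099247 = 456.6194
Value (long) = (F − K)·e^(−rT) = (456.6194 − 407.73) × 0.909714 = 44.4754
Short position value = −(long value) = -₹44.48

-₹44.48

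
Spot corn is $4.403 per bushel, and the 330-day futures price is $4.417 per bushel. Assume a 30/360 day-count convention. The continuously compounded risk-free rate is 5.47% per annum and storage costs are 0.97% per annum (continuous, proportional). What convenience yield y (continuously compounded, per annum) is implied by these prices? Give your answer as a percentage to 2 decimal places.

F = S·e^((r+u−y)T) ⇒ (r+u−y) = ln(F/S)/T
ln(4.417/4.403) = 0.003175; /T ⇒ 0.003464
y = r + u − ln(F/S)/T = 0.0547 + 0.0097 − 0.003464 = 0.060936
y = 6.09%

6.09%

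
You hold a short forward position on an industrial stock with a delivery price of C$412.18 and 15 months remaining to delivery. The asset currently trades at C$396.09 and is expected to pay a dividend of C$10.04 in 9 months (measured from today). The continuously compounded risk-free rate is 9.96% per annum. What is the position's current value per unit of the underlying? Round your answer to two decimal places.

-C$22.84

PV(remaining dividends) I = 10.04·e^(−0.0996·9/12) = 9.3173
Current forward F = (S − I)·e^(rT) = (396.09 − 9.3173)·e^(0.0996·15/12) = 386.7727 × 1.132582 = 438.0518
Value (long) = (F − K)·e^(−rT) = (438.0518 − 412.18) × 0.882938 = 22.8432
Short position value = −(long value) = -C$22.84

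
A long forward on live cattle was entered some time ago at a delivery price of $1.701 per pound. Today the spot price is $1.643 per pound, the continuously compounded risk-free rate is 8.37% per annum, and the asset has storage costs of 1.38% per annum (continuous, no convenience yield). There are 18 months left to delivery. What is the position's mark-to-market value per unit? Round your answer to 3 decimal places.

$0.177 per pound

Current fair forward for the remaining 18 months: F = S·e^((r + u)·T), (r + u) = 0.0837 + 0.0138 = 0.0975
F = 1.643 · e^(0.0975 × 18/12) = 1.643 × 1.157486 = 1.9017
Value of long forward = (F − K)·e^(−rT) = (1.9017 − 1.701) · e^(−0.0837·18/12)
= 0.2007 × 0.882012 = 0.177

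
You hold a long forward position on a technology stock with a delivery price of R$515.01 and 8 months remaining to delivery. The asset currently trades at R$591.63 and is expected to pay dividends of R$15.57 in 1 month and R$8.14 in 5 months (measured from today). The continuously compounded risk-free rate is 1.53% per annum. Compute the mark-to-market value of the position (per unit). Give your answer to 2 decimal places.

R$58.21

PV(remaining dividends) I = 15.57·e^(−0.0153·1/12) + 8.14·e^(−0.0153·5/12) = 23.6384
Current forward F = (S − I)·e^(rT) = (591.63 − 23.6384)·e^(0.0153·8/12) = 567.9916 × 1.010252 = 573.8146
Value (long) = (F − K)·e^(−rT) = (573.8146 − 515.01) × 0.989852 = 58.2079
Value = R$58.21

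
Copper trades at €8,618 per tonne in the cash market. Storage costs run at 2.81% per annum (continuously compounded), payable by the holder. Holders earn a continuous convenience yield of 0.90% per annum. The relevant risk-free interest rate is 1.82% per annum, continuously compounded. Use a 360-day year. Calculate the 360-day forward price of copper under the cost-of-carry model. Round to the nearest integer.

€8,946 per tonne

Net carry = r + u − y = 0.0182 + 0.0281 − 0.0090 = 0.0373
F = S·e^((r+u−y)T) = 8618 · e^(0.0373 × 360/360) = 8618 · e^0.037300
= 8618 × 1.038004 = €8,946 per tonne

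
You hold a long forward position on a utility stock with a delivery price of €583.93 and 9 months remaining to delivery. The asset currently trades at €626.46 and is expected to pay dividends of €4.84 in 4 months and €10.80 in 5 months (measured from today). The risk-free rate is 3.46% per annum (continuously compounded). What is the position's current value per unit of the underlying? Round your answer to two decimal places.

€42.06

PV(remaining dividends) I = 4.84·e^(−0.0346·4/12) + 10.80·e^(−0.0346·5/12) = 15.4299
Current forward F = (S − I)·e^(rT) = (626.46 − 15.4299)·e^(0.0346·9/12) = 611.0301 × 1.026290 = 627.0941
Value (long) = (F − K)·e^(−rT) = (627.0941 − 583.93) × 0.974384 = 42.0584
Value = €42.06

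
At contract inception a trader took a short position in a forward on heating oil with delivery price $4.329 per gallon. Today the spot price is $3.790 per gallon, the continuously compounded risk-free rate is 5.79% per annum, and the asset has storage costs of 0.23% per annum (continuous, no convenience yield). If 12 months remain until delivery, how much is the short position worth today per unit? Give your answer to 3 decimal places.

Current fair forward for the remaining 12 months: F = S·e^((r + u)·T), (r + u) = 0.0579 + 0.0023 = 0.0602
F = 3.790 · e^(0.0602 × 12/12) = 3.790 × 1.062049 = 4.0252
Value of long forward = (F − K)·e^(−rT) = (4.0252 − 4.329) · e^(−0.0579·12/12)
= -0.3038 × 0.943744 = -0.287
Short position value = −(long value) = $0.287

$0.287 per gallon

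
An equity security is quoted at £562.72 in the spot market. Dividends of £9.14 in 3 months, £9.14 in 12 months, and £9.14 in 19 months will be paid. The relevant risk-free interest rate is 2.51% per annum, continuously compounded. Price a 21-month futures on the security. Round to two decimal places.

PV(dividends) I = 9.14·e^(−0.0251·3/12) + 9.14·e^(−0.0251·12/12) + 9.14·e^(−0.0251·19/12)
I = 9.0828 + 8.9134 + 8.7839 = 26.7801
F = (S − I)·e^(rT) = (562.72 − 26.7801) · e^(0.0251·21/12)
= 535.9399 · e^0.043925 = 535.9399 × 1.044904 = £560.01

£560.01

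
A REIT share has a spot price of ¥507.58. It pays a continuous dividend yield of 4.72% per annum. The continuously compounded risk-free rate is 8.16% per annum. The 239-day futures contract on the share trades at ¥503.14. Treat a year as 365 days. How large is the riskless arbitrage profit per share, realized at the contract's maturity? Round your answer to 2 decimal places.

Fair futures: F* = S·e^(carry·T), with carry = (r − q) = 0.0816 − 0.0472 = 0.0344
F* = 507.58 · e^(0.0344 × 239/365) = 507.58 · e^0.022525 = 507.58 × 1.022781 = ¥519.1432
Market ¥503.14 < fair ¥519.1432: forward underpriced → reverse cash-and-carry (short spot, go long the forward).
At maturity, profit = |F_mkt − F*| = |503.14 − 519.1432| = ¥16.00 per share

¥16.00 per share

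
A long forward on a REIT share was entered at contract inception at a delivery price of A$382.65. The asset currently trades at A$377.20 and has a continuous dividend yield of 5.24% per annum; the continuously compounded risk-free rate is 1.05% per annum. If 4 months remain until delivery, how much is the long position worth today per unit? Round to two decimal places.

Current fair forward for the remaining 4 months: F = S·e^((r − q)·T), (r − q) = 0.0105 − 0.0524 = -0.0419
F = 377.20 · e^(-0.0419 × 4/12) = 377.20 × 0.986130 = 371.9682
Value of long forward = (F − K)·e^(−rT) = (371.9682 − 382.65) · e^(−0.0105·4/12)
= -10.6818 × 0.996506 = -10.64

-A$10.64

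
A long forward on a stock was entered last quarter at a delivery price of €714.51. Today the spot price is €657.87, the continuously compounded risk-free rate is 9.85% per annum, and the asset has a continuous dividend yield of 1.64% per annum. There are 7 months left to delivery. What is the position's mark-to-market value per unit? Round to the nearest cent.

-€23.01

Current fair forward for the remaining 7 months: F = S·e^((r − q)·T), (r − q) = 0.0985 − 0.0164 = 0.0821
F = 657.87 · e^(0.0821 × 7/12) = 657.87 × 1.049057 = 690.1431
Value of long forward = (F − K)·e^(−rT) = (690.1431 − 714.51) · e^(−0.0985·7/12)
= -24.3669 × 0.944161 = -23.01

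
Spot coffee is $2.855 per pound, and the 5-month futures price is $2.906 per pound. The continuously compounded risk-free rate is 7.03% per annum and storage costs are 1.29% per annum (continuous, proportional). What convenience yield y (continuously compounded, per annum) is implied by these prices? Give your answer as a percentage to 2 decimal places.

4.07%

F = S·e^((r+u−y)T) ⇒ (r+u−y) = ln(F/S)/T
ln(2.906/2.855) = 0.017706; /T ⇒ 0.042494
y = r + u − ln(F/S)/T = 0.0703 + 0.0129 − 0.042494 = 0.040706
y = 4.07%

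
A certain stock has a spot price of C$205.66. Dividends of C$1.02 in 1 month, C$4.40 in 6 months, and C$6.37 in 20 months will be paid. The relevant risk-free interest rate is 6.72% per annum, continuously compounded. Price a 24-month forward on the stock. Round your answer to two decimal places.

C$222.70

PV(dividends) I = 1.02·e^(−0.0672·1/12) + 4.40·e^(−0.0672·6/12) + 6.37·e^(−0.0672·20/12)
I = 1.0143 + 4.2546 + 5.6951 = 10.9640
F = (S − I)·e^(rT) = (205.66 − 10.9640) · e^(0.0672·24/12)
= 194.6960 · e^0.134400 = 194.6960 × 1.143850 = C$222.70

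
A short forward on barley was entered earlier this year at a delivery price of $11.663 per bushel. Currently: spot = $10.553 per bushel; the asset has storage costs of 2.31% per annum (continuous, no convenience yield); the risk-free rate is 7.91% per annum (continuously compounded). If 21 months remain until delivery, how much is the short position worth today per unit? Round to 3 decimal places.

-$0.833 per bushel

Current fair forward for the remaining 21 months: F = S·e^((r + u)·T), (r + u) = 0.0791 + 0.0231 = 0.1022
F = 10.553 · e^(0.1022 × 21/12) = 10.553 × 1.195841 = 12.6197
Value of long forward = (F − K)·e^(−rT) = (12.6197 − 11.663) · e^(−0.0791·21/12)
= 0.9567 × 0.870729 = 0.833
Short position value = −(long value) = -$0.833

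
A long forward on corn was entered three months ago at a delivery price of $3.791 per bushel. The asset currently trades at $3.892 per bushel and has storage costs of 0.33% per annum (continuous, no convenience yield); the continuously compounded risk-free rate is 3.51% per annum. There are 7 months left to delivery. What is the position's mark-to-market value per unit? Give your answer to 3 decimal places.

$0.185 per bushel

Current fair forward for the remaining 7 months: F = S·e^((r + u)·T), (r + u) = 0.0351 + 0.0033 = 0.0384
F = 3.892 · e^(0.0384 × 7/12) = 3.892 × 1.022653 = 3.9802
Value of long forward = (F − K)·e^(−rT) = (3.9802 − 3.791) · e^(−0.0351·7/12)
= 0.1892 × 0.979733 = 0.185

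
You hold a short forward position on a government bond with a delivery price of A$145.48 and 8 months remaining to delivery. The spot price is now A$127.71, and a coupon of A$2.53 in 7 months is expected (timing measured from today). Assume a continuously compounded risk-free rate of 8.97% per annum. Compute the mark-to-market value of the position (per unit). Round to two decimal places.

PV(remaining coupons) I = 2.53·e^(−0.0897·7/12) = 2.4010
Current forward F = (S − I)·e^(rT) = (127.71 − 2.4010)·e^(0.0897·8/12) = 125.3090 × 1.061624 = 133.0310
Value (long) = (F − K)·e^(−rT) = (133.0310 − 145.48) × 0.941953 = -11.7264
Short position value = −(long value) = A$11.73

A$11.73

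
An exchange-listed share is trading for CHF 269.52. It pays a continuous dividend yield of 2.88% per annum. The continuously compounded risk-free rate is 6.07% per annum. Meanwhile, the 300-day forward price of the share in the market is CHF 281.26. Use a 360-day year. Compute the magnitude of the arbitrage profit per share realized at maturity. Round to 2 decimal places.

Fair forward: F* = S·e^(carry·T), with carry = (r − q) = 0.0607 − 0.0288 = 0.0319
F* = 269.52 · e^(0.0319 × 300/360) = 269.52 · e^0.026583 = 269.52 × 1.026939 = CHF 276.7806
Market CHF 281.26 > fair CHF 276.7806: forward overpriced → cash-and-carry (buy spot, short the forward).
At maturity, profit = |F_mkt − F*| = |281.26 − 276.7806| = CHF 4.48 per share

CHF 4.48 per share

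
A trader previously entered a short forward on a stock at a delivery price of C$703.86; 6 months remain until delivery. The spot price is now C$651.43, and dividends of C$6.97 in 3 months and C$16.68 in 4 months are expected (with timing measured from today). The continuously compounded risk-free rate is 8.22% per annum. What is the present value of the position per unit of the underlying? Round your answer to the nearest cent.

PV(remaining dividends) I = 6.97·e^(−0.0822·3/12) + 16.68·e^(−0.0822·4/12) = 23.0574
Current forward F = (S − I)·e^(rT) = (651.43 − 23.0574)·e^(0.0822·6/12) = 628.3726 × 1.041956 = 654.7366
Value (long) = (F − K)·e^(−rT) = (654.7366 − 703.86) × 0.959733 = -47.1453
Short position value = −(long value) = C$47.15

C$47.15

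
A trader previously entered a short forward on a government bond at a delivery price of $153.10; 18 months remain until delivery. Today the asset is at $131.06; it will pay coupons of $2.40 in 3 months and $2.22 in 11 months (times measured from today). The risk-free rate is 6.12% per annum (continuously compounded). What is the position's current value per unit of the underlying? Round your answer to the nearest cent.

PV(remaining coupons) I = 2.40·e^(−0.0612·3/12) + 2.22·e^(−0.0612·11/12) = 4.4624
Current forward F = (S − I)·e^(rT) = (131.06 − 4.4624)·e^(0.0612·18/12) = 126.5976 × 1.096146 = 138.7695
Value (long) = (F − K)·e^(−rT) = (138.7695 − 153.10) × 0.912288 = -13.0735
Short position value = −(long value) = $13.07

$13.07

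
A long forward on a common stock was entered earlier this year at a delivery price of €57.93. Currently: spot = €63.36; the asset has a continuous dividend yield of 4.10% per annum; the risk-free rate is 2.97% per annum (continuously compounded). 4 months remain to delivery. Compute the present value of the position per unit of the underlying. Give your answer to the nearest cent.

€5.14

Current fair forward for the remaining 4 months: F = S·e^((r − q)·T), (r − q) = 0.0297 − 0.0410 = -0.0113
F = 63.36 · e^(-0.0113 × 4/12) = 63.36 × 0.996240 = 63.1218
Value of long forward = (F − K)·e^(−rT) = (63.1218 − 57.93) · e^(−0.0297·4/12)
= 5.1918 × 0.990149 = 5.14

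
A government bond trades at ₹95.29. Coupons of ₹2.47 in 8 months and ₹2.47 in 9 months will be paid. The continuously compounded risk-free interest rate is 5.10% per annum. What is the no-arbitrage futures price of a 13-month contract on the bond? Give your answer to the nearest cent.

₹95.67

PV(coupons) I = 2.47·e^(−0.0510·8/12) + 2.47·e^(−0.0510·9/12)
I = 2.3874 + 2.3773 = 4.7647
F = (S − I)·e^(rT) = (95.29 − 4.7647) · e^(0.0510·13/12)
= 90.5253 · e^0.055250 = 90.5253 × 1.056805 = ₹95.67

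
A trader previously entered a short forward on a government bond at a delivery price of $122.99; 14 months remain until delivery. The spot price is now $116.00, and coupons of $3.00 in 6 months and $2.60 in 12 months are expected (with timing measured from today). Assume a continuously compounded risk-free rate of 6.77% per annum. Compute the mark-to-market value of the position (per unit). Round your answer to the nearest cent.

$2.98

PV(remaining coupons) I = 3.00·e^(−0.0677·6/12) + 2.60·e^(−0.0677·12/12) = 5.3300
Current forward F = (S − I)·e^(rT) = (116.00 − 5.3300)·e^(0.0677·14/12) = 110.6700 × 1.082186 = 119.7655
Value (long) = (F − K)·e^(−rT) = (119.7655 − 122.99) × 0.924055 = -2.9796
Short position value = −(long value) = $2.98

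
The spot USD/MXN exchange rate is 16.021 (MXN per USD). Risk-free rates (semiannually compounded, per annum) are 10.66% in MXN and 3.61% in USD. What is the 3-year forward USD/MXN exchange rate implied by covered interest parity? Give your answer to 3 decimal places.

By covered interest parity, F = S · (1+r_MXN/2)^(2T) / (1+r_USD/2)^(2T)
= 16.021 × 1.365565 / 1.113306 = 16.021 × 1.226586
F = 19.651 MXN per USD

19.651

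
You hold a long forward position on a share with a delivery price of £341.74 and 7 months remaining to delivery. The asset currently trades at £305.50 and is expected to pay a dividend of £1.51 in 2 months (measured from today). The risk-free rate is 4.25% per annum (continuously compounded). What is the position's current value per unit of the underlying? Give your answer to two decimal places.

-£29.37

PV(remaining dividends) I = 1.51·e^(−0.0425·2/12) = 1.4993
Current forward F = (S − I)·e^(rT) = (305.50 − 1.4993)·e^(0.0425·7/12) = 304.0007 × 1.025102 = 311.6317
Value (long) = (F − K)·e^(−rT) = (311.6317 − 341.74) × 0.975513 = -29.3710
Value = -£29.37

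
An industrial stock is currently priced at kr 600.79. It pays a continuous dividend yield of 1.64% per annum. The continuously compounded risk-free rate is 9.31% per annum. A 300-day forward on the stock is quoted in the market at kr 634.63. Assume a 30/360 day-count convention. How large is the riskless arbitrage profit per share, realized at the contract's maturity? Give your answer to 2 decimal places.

Fair forward: F* = S·e^(carry·T), with carry = (r − q) = 0.0931 − 0.0164 = 0.0767
F* = 600.79 · e^(0.0767 × 300/360) = 600.79 · e^0.063917 = 600.79 × 1.066004 = kr 640.4445
Market kr 634.63 < fair kr 640.4445: forward underpriced → reverse cash-and-carry (short spot, go long the forward).
At maturity, profit = |F_mkt − F*| = |634.63 − 640.4445| = kr 5.81 per share

kr 5.81 per share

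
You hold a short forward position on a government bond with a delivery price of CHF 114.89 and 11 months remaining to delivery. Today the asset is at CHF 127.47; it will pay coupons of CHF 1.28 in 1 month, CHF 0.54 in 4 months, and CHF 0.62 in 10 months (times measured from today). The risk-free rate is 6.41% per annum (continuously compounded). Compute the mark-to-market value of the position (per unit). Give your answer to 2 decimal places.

PV(remaining coupons) I = 1.28·e^(−0.0641·1/12) + 0.54·e^(−0.0641·4/12) + 0.62·e^(−0.0641·10/12) = 2.3895
Current forward F = (S − I)·e^(rT) = (127.47 − 2.3895)·e^(0.0641·11/12) = 125.0805 × 1.060519 = 132.6502
Value (long) = (F − K)·e^(−rT) = (132.6502 − 114.89) × 0.942935 = 16.7467
Short position value = −(long value) = -CHF 16.75

-CHF 16.75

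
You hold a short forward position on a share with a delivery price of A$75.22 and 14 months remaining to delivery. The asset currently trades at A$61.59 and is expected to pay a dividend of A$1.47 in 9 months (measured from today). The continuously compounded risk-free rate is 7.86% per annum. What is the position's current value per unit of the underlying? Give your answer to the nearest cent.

PV(remaining dividends) I = 1.47·e^(−0.0786·9/12) = 1.3858
Current forward F = (S − I)·e^(rT) = (61.59 − 1.3858)·e^(0.0786·14/12) = 60.2042 × 1.096036 = 65.9860
Value (long) = (F − K)·e^(−rT) = (65.9860 − 75.22) × 0.912379 = -8.4249
Short position value = −(long value) = A$8.42

A$8.42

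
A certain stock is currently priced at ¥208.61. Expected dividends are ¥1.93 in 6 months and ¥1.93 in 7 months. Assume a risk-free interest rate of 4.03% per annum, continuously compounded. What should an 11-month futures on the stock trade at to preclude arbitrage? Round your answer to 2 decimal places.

PV(dividends) I = 1.93·e^(−0.0403·6/12) + 1.93·e^(−0.0403·7/12)
I = 1.8915 + 1.8852 = 3.7767
F = (S − I)·e^(rT) = (208.61 − 3.7767) · e^(0.0403·11/12)
= 204.8333 · e^0.036942 = 204.8333 × 1.037633 = ¥212.54

¥212.54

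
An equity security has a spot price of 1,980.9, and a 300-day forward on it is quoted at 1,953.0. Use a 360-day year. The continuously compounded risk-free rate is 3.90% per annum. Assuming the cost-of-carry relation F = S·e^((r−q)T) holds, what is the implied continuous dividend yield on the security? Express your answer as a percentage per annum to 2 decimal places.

5.60%

From F = S·e^((r−q)T): (r − q) = ln(F/S)/T
ln(1953.0/1980.9) = ln(0.985915) = -0.014185
(r − q) = -0.014185 / (300/360) = -0.017022
q = r − ln(F/S)/T = 0.0390 + 0.017022 = 0.056022
q = 5.60%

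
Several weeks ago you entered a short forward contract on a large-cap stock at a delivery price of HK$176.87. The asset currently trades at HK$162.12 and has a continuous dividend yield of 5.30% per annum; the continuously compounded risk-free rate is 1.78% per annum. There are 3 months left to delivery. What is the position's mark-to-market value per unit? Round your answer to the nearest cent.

Current fair forward for the remaining 3 months: F = S·e^((r − q)·T), (r − q) = 0.0178 − 0.0530 = -0.0352
F = 162.12 · e^(-0.0352 × 3/12) = 162.12 × 0.991239 = 160.6997
Value of long forward = (F − K)·e^(−rT) = (160.6997 − 176.87) · e^(−0.0178·3/12)
= -16.1703 × 0.995560 = -16.10
Short position value = −(long value) = HK$16.10

HK$16.10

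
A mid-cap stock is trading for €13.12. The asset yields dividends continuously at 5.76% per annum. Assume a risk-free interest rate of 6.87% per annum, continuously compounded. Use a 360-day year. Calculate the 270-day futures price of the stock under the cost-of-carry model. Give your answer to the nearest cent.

€13.23

F = S·e^((r − q)T) = 13.12 · e^((0.0687 − 0.0576) × 270/360)
= 13.12 · e^0.008325 = 13.12 × 1.008360
F = €13.23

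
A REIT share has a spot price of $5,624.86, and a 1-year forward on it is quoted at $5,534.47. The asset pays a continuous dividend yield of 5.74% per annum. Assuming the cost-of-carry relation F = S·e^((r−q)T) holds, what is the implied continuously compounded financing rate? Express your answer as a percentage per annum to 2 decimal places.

From F = S·e^((r−q)T): (r − q) = ln(F/S)/T
ln(5534.47/5624.86) = ln(0.983930) = -0.016201
(r − q) = -0.016201 / (1) = -0.016201
r = ln(F/S)/T + q = -0.016201 + 0.0574 = 0.041199
r = 4.12%

4.12%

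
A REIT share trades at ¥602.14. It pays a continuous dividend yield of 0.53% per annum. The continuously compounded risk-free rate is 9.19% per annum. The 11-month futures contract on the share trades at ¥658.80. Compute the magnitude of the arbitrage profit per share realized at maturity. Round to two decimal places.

¥6.91 per share

Fair futures: F* = S·e^(carry·T), with carry = (r − q) = 0.0919 − 0.0053 = 0.0866
F* = 602.14 · e^(0.0866 × 11/12) = 602.14 · e^0.079383 = 602.14 × 1.082619 = ¥651.8882
Market ¥658.80 > fair ¥651.8882: forward overpriced → cash-and-carry (buy spot, short the forward).
At maturity, profit = |F_mkt − F*| = |658.80 − 651.8882| = ¥6.91 per share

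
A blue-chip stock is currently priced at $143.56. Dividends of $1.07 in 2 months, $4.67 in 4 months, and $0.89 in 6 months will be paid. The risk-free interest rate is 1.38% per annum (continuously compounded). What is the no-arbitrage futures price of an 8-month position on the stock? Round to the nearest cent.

$138.23

PV(dividends) I = 1.07·e^(−0.0138·2/12) + 4.67·e^(−0.0138·4/12) + 0.89·e^(−0.0138·6/12)
I = 1.0675 + 4.6486 + 0.8839 = 6.6000
F = (S − I)·e^(rT) = (143.56 − 6.6000) · e^(0.0138·8/12)
= 136.9600 · e^0.009200 = 136.9600 × 1.009242 = $138.23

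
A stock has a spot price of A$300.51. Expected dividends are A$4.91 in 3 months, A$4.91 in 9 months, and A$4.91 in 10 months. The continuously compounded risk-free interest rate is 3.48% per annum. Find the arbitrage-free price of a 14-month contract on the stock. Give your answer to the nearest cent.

A$297.94

PV(dividends) I = 4.91·e^(−0.0348·3/12) + 4.91·e^(−0.0348·9/12) + 4.91·e^(−0.0348·10/12)
I = 4.8675 + 4.7835 + 4.7697 = 14.4207
F = (S − I)·e^(rT) = (300.51 − 14.4207) · e^(0.0348·14/12)
= 286.0893 · e^0.040600 = 286.0893 × 1.041435 = A$297.94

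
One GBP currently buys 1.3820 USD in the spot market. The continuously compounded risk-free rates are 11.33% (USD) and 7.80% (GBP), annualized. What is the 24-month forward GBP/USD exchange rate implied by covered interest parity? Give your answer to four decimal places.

1.4831

F = S·e^((r_USD − r_GBP)T) = 1.3820 · e^((0.1133 − 0.0780) × 24/12)
= 1.3820 · e^0.070600 = 1.3820 × 1.073152
F = 1.4831 USD per GBP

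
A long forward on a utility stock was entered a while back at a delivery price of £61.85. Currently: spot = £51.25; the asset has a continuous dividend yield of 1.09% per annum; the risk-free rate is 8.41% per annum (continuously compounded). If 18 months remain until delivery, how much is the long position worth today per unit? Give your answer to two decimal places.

Current fair forward for the remaining 18 months: F = S·e^((r − q)·T), (r − q) = 0.0841 − 0.0109 = 0.0732
F = 51.25 · e^(0.0732 × 18/12) = 51.25 × 1.116055 = 57.1978
Value of long forward = (F − K)·e^(−rT) = (57.1978 − 61.85) · e^(−0.0841·18/12)
= -4.6522 × 0.881483 = -4.10

-£4.10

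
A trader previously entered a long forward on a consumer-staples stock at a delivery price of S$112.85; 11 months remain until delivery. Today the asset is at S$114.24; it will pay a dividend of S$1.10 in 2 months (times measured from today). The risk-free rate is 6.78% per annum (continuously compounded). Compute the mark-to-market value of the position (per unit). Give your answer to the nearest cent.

PV(remaining dividends) I = 1.10·e^(−0.0678·2/12) = 1.0876
Current forward F = (S − I)·e^(rT) = (114.24 − 1.0876)·e^(0.0678·11/12) = 113.1524 × 1.064122 = 120.4080
Value (long) = (F − K)·e^(−rT) = (120.4080 − 112.85) × 0.939742 = 7.1026
Value = S$7.10

S$7.10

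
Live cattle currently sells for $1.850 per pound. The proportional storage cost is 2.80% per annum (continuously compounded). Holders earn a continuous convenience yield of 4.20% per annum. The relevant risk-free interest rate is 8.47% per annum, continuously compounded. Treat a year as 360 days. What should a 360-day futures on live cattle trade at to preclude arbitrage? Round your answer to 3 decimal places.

$1.986 per pound

Net carry = r + u − y = 0.0847 + 0.0280 − 0.0420 = 0.0707
F = S·e^((r+u−y)T) = 1.850 · e^(0.0707 × 360/360) = 1.850 · e^0.070700
= 1.850 × 1.073259 = $1.986 per pound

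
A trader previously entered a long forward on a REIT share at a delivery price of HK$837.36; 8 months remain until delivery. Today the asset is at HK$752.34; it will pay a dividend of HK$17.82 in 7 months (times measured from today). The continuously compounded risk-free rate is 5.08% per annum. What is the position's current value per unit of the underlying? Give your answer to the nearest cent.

-HK$74.44

PV(remaining dividends) I = 17.82·e^(−0.0508·7/12) = 17.2997
Current forward F = (S − I)·e^(rT) = (752.34 − 17.2997)·e^(0.0508·8/12) = 735.0403 × 1.034447 = 760.3602
Value (long) = (F − K)·e^(−rT) = (760.3602 − 837.36) × 0.966700 = -74.4357
Value = -HK$74.44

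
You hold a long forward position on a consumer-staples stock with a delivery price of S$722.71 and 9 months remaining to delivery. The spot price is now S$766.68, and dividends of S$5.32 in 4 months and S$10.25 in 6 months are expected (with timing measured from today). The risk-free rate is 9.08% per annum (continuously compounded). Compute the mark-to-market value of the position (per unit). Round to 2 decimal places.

S$76.59

PV(remaining dividends) I = 5.32·e^(−0.0908·4/12) + 10.25·e^(−0.0908·6/12) = 14.9564
Current forward F = (S − I)·e^(rT) = (766.68 − 14.9564)·e^(0.0908·9/12) = 751.7236 × 1.070472 = 804.6991
Value (long) = (F − K)·e^(−rT) = (804.6991 − 722.71) × 0.934167 = 76.5915
Value = S$76.59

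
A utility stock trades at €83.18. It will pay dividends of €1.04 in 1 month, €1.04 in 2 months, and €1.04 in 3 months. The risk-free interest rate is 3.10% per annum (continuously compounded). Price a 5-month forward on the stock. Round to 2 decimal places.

€81.12

PV(dividends) I = 1.04·e^(−0.0310·1/12) + 1.04·e^(−0.0310·2/12) + 1.04·e^(−0.0310·3/12)
I = 1.0373 + 1.0346 + 1.0320 = 3.1039
F = (S − I)·e^(rT) = (83.18 − 3.1039) · e^(0.0310·5/12)
= 80.0761 · e^0.012917 = 80.0761 × 1.013001 = €81.12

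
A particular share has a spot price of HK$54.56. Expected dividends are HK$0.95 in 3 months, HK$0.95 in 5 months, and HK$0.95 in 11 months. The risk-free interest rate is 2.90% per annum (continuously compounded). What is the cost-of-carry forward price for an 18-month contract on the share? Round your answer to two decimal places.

HK$54.05

PV(dividends) I = 0.95·e^(−0.0290·3/12) + 0.95·e^(−0.0290·5/12) + 0.95·e^(−0.0290·11/12)
I = 0.9431 + 0.9386 + 0.9251 = 2.8068
F = (S − I)·e^(rT) = (54.56 − 2.8068) · e^(0.0290·18/12)
= 51.7532 · e^0.043500 = 51.7532 × 1.044460 = HK$54.05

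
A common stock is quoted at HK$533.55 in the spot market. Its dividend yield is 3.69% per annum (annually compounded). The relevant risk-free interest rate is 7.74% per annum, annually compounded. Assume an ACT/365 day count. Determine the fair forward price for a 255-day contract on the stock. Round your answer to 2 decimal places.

F = S · (1+r)^T / (1+q)^T
= 533.55 × 1.053464 / 1.025638 = 533.55 × 1.027130
F = HK$548.03

HK$548.03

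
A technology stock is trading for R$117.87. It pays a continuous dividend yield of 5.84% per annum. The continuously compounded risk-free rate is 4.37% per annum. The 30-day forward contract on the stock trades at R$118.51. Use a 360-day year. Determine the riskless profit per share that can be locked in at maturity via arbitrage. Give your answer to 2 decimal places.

Fair forward: F* = S·e^(carry·T), with carry = (r − q) = 0.0437 − 0.0584 = -0.0147
F* = 117.87 · e^(-0.0147 × 30/360) = 117.87 · e^-0.001225 = 117.87 × 0.998776 = R$117.7257
Market R$118.51 > fair R$117.7257: forward overpriced → cash-and-carry (buy spot, short the forward).
At maturity, profit = |F_mkt − F*| = |118.51 − 117.7257| = R$0.78 per share

R$0.78 per share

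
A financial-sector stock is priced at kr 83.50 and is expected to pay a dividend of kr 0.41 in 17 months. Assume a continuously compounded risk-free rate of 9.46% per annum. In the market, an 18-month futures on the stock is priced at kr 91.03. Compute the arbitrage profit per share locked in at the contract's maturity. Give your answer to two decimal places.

kr 4.79 per share

PV(dividends) I = 0.41·e^(−0.0946·17/12) = 0.3586
Fair futures F* = (S − I)·e^(rT) = (83.50 − 0.3586)·e^0.141900 = 83.1414 × 1.152461 = 95.8172
Market kr 91.03 < fair 95.8172: forward underpriced → reverse cash-and-carry (short the stock, invest proceeds at r, pay the dividends, go long the forward).
Profit at T = |F_mkt − F*| = |91.03 − 95.8172| = kr 4.79 per share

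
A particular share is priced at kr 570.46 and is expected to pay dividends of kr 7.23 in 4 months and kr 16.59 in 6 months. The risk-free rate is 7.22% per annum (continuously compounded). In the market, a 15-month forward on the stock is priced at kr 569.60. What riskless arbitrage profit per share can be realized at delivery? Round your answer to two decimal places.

kr 29.50 per share

PV(dividends) I = 7.23·e^(−0.0722·4/12) + 16.59·e^(−0.0722·6/12) = 23.0599
Fair forward F* = (S − I)·e^(rT) = (570.46 − 23.0599)·e^0.090250 = 547.4001 × 1.094448 = 599.1009
Market kr 569.60 < fair 599.1009: forward underpriced → reverse cash-and-carry (short the stock, invest proceeds at r, pay the dividends, go long the forward).
Profit at T = |F_mkt − F*| = |569.60 − 599.1009| = kr 29.50 per share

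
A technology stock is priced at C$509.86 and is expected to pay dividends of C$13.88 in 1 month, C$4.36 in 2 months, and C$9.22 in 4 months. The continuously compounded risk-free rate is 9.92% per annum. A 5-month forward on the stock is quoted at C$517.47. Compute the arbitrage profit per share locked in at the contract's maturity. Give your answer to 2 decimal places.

PV(dividends) I = 13.88·e^(−0.0992·1/12) + 4.36·e^(−0.0992·2/12) + 9.22·e^(−0.0992·4/12) = 26.9743
Fair forward F* = (S − I)·e^(rT) = (509.86 − 26.9743)·e^0.041333 = 482.8857 × 1.042199 = 503.2630
Market C$517.47 > fair 503.2630: forward overpriced → cash-and-carry (borrow at r, buy the stock and collect the dividends, short the forward).
Profit at T = |F_mkt − F*| = |517.47 − 503.2630| = C$14.21 per share

C$14.21 per share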